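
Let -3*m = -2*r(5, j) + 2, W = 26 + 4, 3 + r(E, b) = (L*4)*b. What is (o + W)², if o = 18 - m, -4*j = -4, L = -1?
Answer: 25600/9 ≈ 2844.4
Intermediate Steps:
j = 1 (j = -¼*(-4) = 1)
r(E, b) = -3 - 4*b (r(E, b) = -3 + (-1*4)*b = -3 - 4*b)
W = 30
m = -16/3 (m = -(-2*(-3 - 4*1) + 2)/3 = -(-2*(-3 - 4) + 2)/3 = -(-2*(-7) + 2)/3 = -(14 + 2)/3 = -⅓*16 = -16/3 ≈ -5.3333)
o = 70/3 (o = 18 - 1*(-16/3) = 18 + 16/3 = 70/3 ≈ 23.333)
(o + W)² = (70/3 + 30)² = (160/3)² = 25600/9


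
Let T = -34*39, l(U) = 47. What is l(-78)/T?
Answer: -47/1326 ≈ -0.035445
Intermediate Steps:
T = -1326
l(-78)/T = 47/(-1326) = 47*(-1/1326) = -47/1326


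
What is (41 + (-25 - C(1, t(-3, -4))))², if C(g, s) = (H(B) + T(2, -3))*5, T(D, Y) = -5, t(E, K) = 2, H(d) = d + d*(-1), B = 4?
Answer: 1681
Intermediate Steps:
H(d) = 0 (H(d) = d - d = 0)
C(g, s) = -25 (C(g, s) = (0 - 5)*5 = -5*5 = -25)
(41 + (-25 - C(1, t(-3, -4))))² = (41 + (-25 - 1*(-25)))² = (41 + (-25 + 25))² = (41 + 0)² = 41² = 1681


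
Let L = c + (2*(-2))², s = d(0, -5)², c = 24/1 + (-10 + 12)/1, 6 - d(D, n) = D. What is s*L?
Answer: 1512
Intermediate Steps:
d(D, n) = 6 - D
c = 26 (c = 24*1 + 2*1 = 24 + 2 = 26)
s = 36 (s = (6 - 1*0)² = (6 + 0)² = 6² = 36)
L = 42 (L = 26 + (2*(-2))² = 26 + (-4)² = 26 + 16 = 42)
s*L = 36*42 = 1512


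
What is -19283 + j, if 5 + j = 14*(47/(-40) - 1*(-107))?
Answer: -356129/20 ≈ -17806.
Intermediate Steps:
j = 29531/20 (j = -5 + 14*(47/(-40) - 1*(-107)) = -5 + 14*(47*(-1/40) + 107) = -5 + 14*(-47/40 + 107) = -5 + 14*(4233/40) = -5 + 29631/20 = 29531/20 ≈ 1476.6)
-19283 + j = -19283 + 29531/20 = -356129/20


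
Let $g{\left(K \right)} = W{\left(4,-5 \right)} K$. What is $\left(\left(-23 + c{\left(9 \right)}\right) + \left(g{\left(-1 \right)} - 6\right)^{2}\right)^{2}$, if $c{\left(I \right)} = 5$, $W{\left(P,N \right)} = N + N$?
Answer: $4$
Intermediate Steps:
$W{\left(P,N \right)} = 2 N$
$g{\left(K \right)} = - 10 K$ ($g{\left(K \right)} = 2 \left(-5\right) K = - 10 K$)
$\left(\left(-23 + c{\left(9 \right)}\right) + \left(g{\left(-1 \right)} - 6\right)^{2}\right)^{2} = \left(\left(-23 + 5\right) + \left(\left(-10\right) \left(-1\right) - 6\right)^{2}\right)^{2} = \left(-18 + \left(10 - 6\right)^{2}\right)^{2} = \left(-18 + 4^{2}\right)^{2} = \left(-18 + 16\right)^{2} = \left(-2\right)^{2} = 4$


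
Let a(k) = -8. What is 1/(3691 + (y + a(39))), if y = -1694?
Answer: 1/1989 ≈ 0.00050277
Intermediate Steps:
1/(3691 + (y + a(39))) = 1/(3691 + (-1694 - 8)) = 1/(3691 - 1702) = 1/1989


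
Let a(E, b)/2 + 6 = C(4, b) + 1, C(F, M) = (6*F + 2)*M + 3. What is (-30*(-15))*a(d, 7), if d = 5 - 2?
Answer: 162000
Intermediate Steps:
d = 3
C(F, M) = 3 + M*(2 + 6*F) (C(F, M) = (2 + 6*F)*M + 3 = M*(2 + 6*F) + 3 = 3 + M*(2 + 6*F))
a(E, b) = -4 + 52*b (a(E, b) = -12 + 2*((3 + 2*b + 6*4*b) + 1) = -12 + 2*((3 + 2*b + 24*b) + 1) = -12 + 2*((3 + 26*b) + 1) = -12 + 2*(4 + 26*b) = -12 + (8 + 52*b) = -4 + 52*b)
(-30*(-15))*a(d, 7) = (-30*(-15))*(-4 + 52*7) = 450*(-4 + 364) = 450*360 = 162000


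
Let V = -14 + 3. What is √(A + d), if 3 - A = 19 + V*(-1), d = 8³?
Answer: √485 ≈ 22.023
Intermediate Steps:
d = 512
V = -11
A = -27 (A = 3 - (19 - 11*(-1)) = 3 - (19 + 11) = 3 - 1*30 = 3 - 30 = -27)
√(A + d) = √(-27 + 512) = √485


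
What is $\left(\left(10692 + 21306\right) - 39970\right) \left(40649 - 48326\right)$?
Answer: $61201044$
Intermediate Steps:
$\left(\left(10692 + 21306\right) - 39970\right) \left(40649 - 48326\right) = \left(31998 - 39970\right) \left(-7677\right) = \left(-7972\right) \left(-7677\right) = 61201044$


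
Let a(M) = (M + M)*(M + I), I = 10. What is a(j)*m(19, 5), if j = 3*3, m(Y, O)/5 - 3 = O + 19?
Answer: 46170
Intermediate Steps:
m(Y, O) = 110 + 5*O (m(Y, O) = 15 + 5*(O + 19) = 15 + 5*(19 + O) = 15 + (95 + 5*O) = 110 + 5*O)
j = 9
a(M) = 2*M*(10 + M) (a(M) = (M + M)*(M + 10) = (2*M)*(10 + M) = 2*M*(10 + M))
a(j)*m(19, 5) = (2*9*(10 + 9))*(110 + 5*5) = (2*9*19)*(110 + 25) = 342*135 = 46170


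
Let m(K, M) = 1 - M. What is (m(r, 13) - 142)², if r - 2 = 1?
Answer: 23716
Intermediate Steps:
r = 3 (r = 2 + 1 = 3)
(m(r, 13) - 142)² = ((1 - 1*13) - 142)² = ((1 - 13) - 142)² = (-12 - 142)² = (-154)² = 23716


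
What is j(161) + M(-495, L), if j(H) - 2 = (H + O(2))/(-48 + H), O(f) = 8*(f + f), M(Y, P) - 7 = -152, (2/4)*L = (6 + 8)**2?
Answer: -15966/113 ≈ -141.29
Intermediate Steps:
L = 392 (L = 2*(6 + 8)**2 = 2*14**2 = 2*196 = 392)
M(Y, P) = -145 (M(Y, P) = 7 - 152 = -145)
O(f) = 16*f (O(f) = 8*(2*f) = 16*f)
j(H) = 2 + (32 + H)/(-48 + H) (j(H) = 2 + (H + 16*2)/(-48 + H) = 2 + (H + 32)/(-48 + H) = 2 + (32 + H)/(-48 + H))
j(161) + M(-495, L) = (-64 + 3*161)/(-48 + 161) - 145 = (-64 + 483)/113 - 145 = (1/113)*419 - 145 = 419/113 - 145 = -15966/113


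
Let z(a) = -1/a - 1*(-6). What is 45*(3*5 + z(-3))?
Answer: 960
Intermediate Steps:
z(a) = 6 - 1/a (z(a) = -1/a + 6 = 6 - 1/a)
45*(3*5 + z(-3)) = 45*(3*5 + (6 - 1/(-3))) = 45*(15 + (6 - 1*(-⅓))) = 45*(15 + (6 + ⅓)) = 45*(15 + 19/3) = 45*(64/3) = 960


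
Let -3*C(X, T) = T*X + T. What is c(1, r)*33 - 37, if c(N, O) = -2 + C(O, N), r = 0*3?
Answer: -114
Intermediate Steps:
C(X, T) = -T/3 - T*X/3 (C(X, T) = -(T*X + T)/3 = -(T + T*X)/3 = -T/3 - T*X/3)
r = 0
c(N, O) = -2 - N*(1 + O)/3
c(1, r)*33 - 37 = (-2 - 1/3*1*(1 + 0))*33 - 37 = (-2 - 1/3*1*1)*33 - 37 = (-2 - 1/3)*33 - 37 = -7/3*33 - 37 = -77 - 37 = -114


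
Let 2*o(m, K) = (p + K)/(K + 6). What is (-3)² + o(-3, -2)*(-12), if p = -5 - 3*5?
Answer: 42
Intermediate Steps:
p = -20 (p = -5 - 15 = -20)
o(m, K) = (-20 + K)/(2*(6 + K)) (o(m, K) = ((-20 + K)/(K + 6))/2 = ((-20 + K)/(6 + K))/2 = (-20 + K)/(2*(6 + K)))
(-3)² + o(-3, -2)*(-12) = (-3)² + ((-20 - 2)/(2*(6 - 2)))*(-12) = 9 + ((½)*(-22)/4)*(-12) = 9 + ((½)*(¼)*(-22))*(-12) = 9 - 11/4*(-12) = 9 + 33 = 42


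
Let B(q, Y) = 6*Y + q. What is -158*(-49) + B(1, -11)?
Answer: 7677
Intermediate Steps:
B(q, Y) = q + 6*Y
-158*(-49) + B(1, -11) = -158*(-49) + (1 + 6*(-11)) = 7742 + (1 - 66) = 7742 - 65 = 7677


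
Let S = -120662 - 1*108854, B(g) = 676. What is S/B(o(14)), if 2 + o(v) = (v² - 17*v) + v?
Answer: -57379/169 ≈ -339.52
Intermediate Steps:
o(v) = -2 + v² - 16*v (o(v) = -2 + ((v² - 17*v) + v) = -2 + (v² - 16*v) = -2 + v² - 16*v)
S = -229516 (S = -120662 - 108854 = -229516)
S/B(o(14)) = -229516/676 = -229516*1/676 = -57379/169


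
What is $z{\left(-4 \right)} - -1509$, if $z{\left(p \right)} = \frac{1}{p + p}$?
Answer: $\frac{12071}{8} \approx 1508.9$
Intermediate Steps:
$z{\left(p \right)} = \frac{1}{2 p}$
$z{\left(-4 \right)} - -1509 = \frac{1}{2 \left(-4\right)} - -1509 = \frac{1}{2} \left(- \frac{1}{4}\right) + 1509 = - \frac{1}{8} + 1509 = \frac{12071}{8}$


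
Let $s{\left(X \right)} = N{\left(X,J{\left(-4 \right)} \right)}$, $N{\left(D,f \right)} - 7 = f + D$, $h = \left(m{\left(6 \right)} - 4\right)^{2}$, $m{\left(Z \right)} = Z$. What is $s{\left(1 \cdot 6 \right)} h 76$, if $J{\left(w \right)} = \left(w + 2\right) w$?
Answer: $6384$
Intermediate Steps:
$J{\left(w \right)} = w \left(2 + w\right)$ ($J{\left(w \right)} = \left(2 + w\right) w = w \left(2 + w\right)$)
$h = 4$ ($h = \left(6 - 4\right)^{2} = 2^{2} = 4$)
$N{\left(D,f \right)} = 7 + D + f$ ($N{\left(D,f \right)} = 7 + \left(f + D\right) = 7 + \left(D + f\right) = 7 + D + f$)
$s{\left(X \right)} = 15 + X$ ($s{\left(X \right)} = 7 + X - 4 \left(2 - 4\right) = 7 + X - -8 = 7 + X + 8 = 15 + X$)
$s{\left(1 \cdot 6 \right)} h 76 = \left(15 + 1 \cdot 6\right) 4 \cdot 76 = \left(15 + 6\right) 4 \cdot 76 = 21 \cdot 4 \cdot 76 = 84 \cdot 76 = 6384$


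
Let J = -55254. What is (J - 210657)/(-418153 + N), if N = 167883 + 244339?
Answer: 88637/1977 ≈ 44.834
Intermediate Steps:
N = 412222
(J - 210657)/(-418153 + N) = (-55254 - 210657)/(-418153 + 412222) = -265911/(-5931) = -265911*(-1/5931) = 88637/1977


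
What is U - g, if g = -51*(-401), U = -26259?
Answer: -46710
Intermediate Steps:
g = 20451
U - g = -26259 - 1*20451 = -26259 - 20451 = -46710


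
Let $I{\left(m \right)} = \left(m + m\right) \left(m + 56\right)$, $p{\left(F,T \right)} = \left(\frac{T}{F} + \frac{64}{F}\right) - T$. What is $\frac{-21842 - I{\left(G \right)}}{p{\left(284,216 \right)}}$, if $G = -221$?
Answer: $\frac{3364406}{7633} \approx 440.77$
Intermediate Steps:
$p{\left(F,T \right)} = - T + \frac{64}{F} + \frac{T}{F}$ ($p{\left(F,T \right)} = \left(\frac{64}{F} + \frac{T}{F}\right) - T = - T + \frac{64}{F} + \frac{T}{F}$)
$I{\left(m \right)} = 2 m \left(56 + m\right)$
$\frac{-21842 - I{\left(G \right)}}{p{\left(284,216 \right)}} = \frac{-21842 - 2 \left(-221\right) \left(56 - 221\right)}{\frac{1}{284} \left(64 + 216 - 284 \cdot 216\right)} = \frac{-21842 - 2 \left(-221\right) \left(-165\right)}{\frac{1}{284} \left(64 + 216 - 61344\right)} = \frac{-21842 - 72930}{\frac{1}{284} \left(-61064\right)} = \frac{-21842 - 72930}{- \frac{15266}{71}} = \left(-94772\right) \left(- \frac{71}{15266}\right) = \frac{3364406}{7633}$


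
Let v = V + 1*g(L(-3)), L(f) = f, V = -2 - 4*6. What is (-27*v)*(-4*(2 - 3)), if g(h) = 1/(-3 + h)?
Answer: 2826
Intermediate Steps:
V = -26 (V = -2 - 24 = -26)
v = -157/6 (v = -26 + 1/(-3 - 3) = -26 + 1/(-6) = -26 + 1*(-⅙) = -26 - ⅙ = -157/6 ≈ -26.167)
(-27*v)*(-4*(2 - 3)) = (-27*(-157/6))*(-4*(2 - 3)) = 1413*(-4*(-1))/2 = (1413/2)*4 = 2826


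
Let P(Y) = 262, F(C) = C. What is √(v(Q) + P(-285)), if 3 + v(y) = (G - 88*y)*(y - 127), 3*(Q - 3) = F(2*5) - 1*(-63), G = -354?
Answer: √2477453/3 ≈ 524.66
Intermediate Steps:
Q = 82/3 (Q = 3 + (2*5 - 1*(-63))/3 = 3 + (10 + 63)/3 = 3 + (⅓)*73 = 3 + 73/3 = 82/3 ≈ 27.333)
v(y) = -3 + (-354 - 88*y)*(-127 + y) (v(y) = -3 + (-354 - 88*y)*(y - 127) = -3 + (-354 - 88*y)*(-127 + y))
√(v(Q) + P(-285)) = √((44955 - 88*(82/3)² + 10822*(82/3)) + 262) = √((44955 - 88*6724/9 + 887404/3) + 262) = √((44955 - 591712/9 + 887404/3) + 262) = √(2475095/9 + 262) = √(2477453/9) = √2477453/3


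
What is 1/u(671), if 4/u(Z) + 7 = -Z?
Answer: -339/2 ≈ -169.50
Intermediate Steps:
u(Z) = 4/(-7 - Z)
1/u(671) = 1/(-4/(7 + 671)) = 1/(-4/678) = 1/(-4*1/678) = 1/(-2/339) = -339/2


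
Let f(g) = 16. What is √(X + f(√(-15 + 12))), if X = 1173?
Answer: √1189 ≈ 34.482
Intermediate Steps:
√(X + f(√(-15 + 12))) = √(1173 + 16) = √1189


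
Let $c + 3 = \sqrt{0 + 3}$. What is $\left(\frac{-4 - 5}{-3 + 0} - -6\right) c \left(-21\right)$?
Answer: $567 - 189 \sqrt{3} \approx 239.64$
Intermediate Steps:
$c = -3 + \sqrt{3}$ ($c = -3 + \sqrt{0 + 3} = -3 + \sqrt{3} \approx -1.268$)
$\left(\frac{-4 - 5}{-3 + 0} - -6\right) c \left(-21\right) = \left(\frac{-4 - 5}{-3 + 0} - -6\right) \left(-3 + \sqrt{3}\right) \left(-21\right) = \left(- \frac{9}{-3} + 6\right) \left(-3 + \sqrt{3}\right) \left(-21\right) = \left(\left(-9\right) \left(- \frac{1}{3}\right) + 6\right) \left(-3 + \sqrt{3}\right) \left(-21\right) = \left(3 + 6\right) \left(-3 + \sqrt{3}\right) \left(-21\right) = 9 \left(-3 + \sqrt{3}\right) \left(-21\right) = \left(-27 + 9 \sqrt{3}\right) \left(-21\right) = 567 - 189 \sqrt{3}$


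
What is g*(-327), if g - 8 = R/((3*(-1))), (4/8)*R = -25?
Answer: -8066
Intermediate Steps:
R = -50 (R = 2*(-25) = -50)
g = 74/3 (g = 8 - 50/(3*(-1)) = 8 - 50/(-3) = 8 - 50*(-⅓) = 8 + 50/3 = 74/3 ≈ 24.667)
g*(-327) = (74/3)*(-327) = -8066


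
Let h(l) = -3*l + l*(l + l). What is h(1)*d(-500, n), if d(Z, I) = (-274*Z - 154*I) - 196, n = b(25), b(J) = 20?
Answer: -133724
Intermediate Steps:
n = 20
d(Z, I) = -196 - 274*Z - 154*I
h(l) = -3*l + 2*l**2 (h(l) = -3*l + l*(2*l) = -3*l + 2*l**2)
h(1)*d(-500, n) = (1*(-3 + 2*1))*(-196 - 274*(-500) - 154*20) = (1*(-3 + 2))*(-196 + 137000 - 3080) = (1*(-1))*133724 = -1*133724 = -133724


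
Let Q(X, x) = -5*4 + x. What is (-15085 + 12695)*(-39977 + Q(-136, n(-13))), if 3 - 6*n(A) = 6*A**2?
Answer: 95995545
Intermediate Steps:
n(A) = 1/2 - A**2
Q(X, x) = -20 + x
(-15085 + 12695)*(-39977 + Q(-136, n(-13))) = (-15085 + 12695)*(-39977 + (-20 + (1/2 - 1*(-13)**2))) = -2390*(-39977 + (-20 + (1/2 - 1*169))) = -2390*(-39977 + (-20 + (1/2 - 169))) = -2390*(-39977 + (-20 - 337/2)) = -2390*(-39977 - 377/2) = -2390*(-80331/2) = 95995545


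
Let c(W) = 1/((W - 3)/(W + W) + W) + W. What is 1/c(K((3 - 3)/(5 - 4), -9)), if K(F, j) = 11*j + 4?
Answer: -8976/852815 ≈ -0.010525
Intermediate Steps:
K(F, j) = 4 + 11*j
c(W) = W + 1/(W + (-3 + W)/(2*W)) (c(W) = 1/((-3 + W)/((2*W)) + W) + W = 1/((-3 + W)*(1/(2*W)) + W) + W = 1/((-3 + W)/(2*W) + W) + W = 1/(W + (-3 + W)/(2*W)) + W = W + 1/(W + (-3 + W)/(2*W)))
1/c(K((3 - 3)/(5 - 4), -9)) = 1/((4 + 11*(-9))*(-1 + (4 + 11*(-9)) + 2*(4 + 11*(-9))²)/(-3 + (4 + 11*(-9)) + 2*(4 + 11*(-9))²)) = 1/((4 - 99)*(-1 + (4 - 99) + 2*(4 - 99)²)/(-3 + (4 - 99) + 2*(4 - 99)²)) = 1/(-95*(-1 - 95 + 2*(-95)²)/(-3 - 95 + 2*(-95)²)) = 1/(-95*(-1 - 95 + 2*9025)/(-3 - 95 + 2*9025)) = 1/(-95*(-1 - 95 + 18050)/(-3 - 95 + 18050)) = 1/(-95*17954/17952) = 1/(-95*1/17952*17954) = 1/(-852815/8976) = -8976/852815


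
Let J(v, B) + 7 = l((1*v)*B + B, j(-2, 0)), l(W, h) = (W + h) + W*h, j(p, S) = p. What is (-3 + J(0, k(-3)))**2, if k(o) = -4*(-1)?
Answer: 256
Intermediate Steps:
k(o) = 4
l(W, h) = W + h + W*h
J(v, B) = -9 - B - B*v (J(v, B) = -7 + (((1*v)*B + B) - 2 + ((1*v)*B + B)*(-2)) = -7 + ((v*B + B) - 2 + (v*B + B)*(-2)) = -7 + ((B*v + B) - 2 + (B*v + B)*(-2)) = -7 + ((B + B*v) - 2 + (B + B*v)*(-2)) = -7 + ((B + B*v) - 2 + (-2*B - 2*B*v)) = -7 + (-2 - B - B*v) = -9 - B - B*v)
(-3 + J(0, k(-3)))**2 = (-3 + (-9 - 1*4*(1 + 0)))**2 = (-3 + (-9 - 1*4*1))**2 = (-3 + (-9 - 4))**2 = (-3 - 13)**2 = (-16)**2 = 256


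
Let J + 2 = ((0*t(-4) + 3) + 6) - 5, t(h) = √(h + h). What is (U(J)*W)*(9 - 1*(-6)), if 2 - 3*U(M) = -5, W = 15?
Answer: 525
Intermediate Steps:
t(h) = √2*√h (t(h) = √(2*h) = √2*√h)
J = 2 (J = -2 + (((0*(√2*√(-4)) + 3) + 6) - 5) = -2 + (((0*(√2*(2*I)) + 3) + 6) - 5) = -2 + (((0*(2*I*√2) + 3) + 6) - 5) = -2 + (((0 + 3) + 6) - 5) = -2 + ((3 + 6) - 5) = -2 + (9 - 5) = -2 + 4 = 2)
U(M) = 7/3 (U(M) = ⅔ - ⅓*(-5) = ⅔ + 5/3 = 7/3)
(U(J)*W)*(9 - 1*(-6)) = ((7/3)*15)*(9 - 1*(-6)) = 35*(9 + 6) = 35*15 = 525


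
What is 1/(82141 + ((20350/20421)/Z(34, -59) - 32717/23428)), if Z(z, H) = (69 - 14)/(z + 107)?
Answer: 159474396/13099571070137 ≈ 1.2174e-5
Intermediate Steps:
Z(z, H) = 55/(107 + z)
1/(82141 + ((20350/20421)/Z(34, -59) - 32717/23428)) = 1/(82141 + ((20350/20421)/((55/(107 + 34))) - 32717/23428)) = 1/(82141 + ((20350*(1/20421))/((55/141)) - 32717*1/23428)) = 1/(82141 + (20350/(20421*((55*(1/141)))) - 32717/23428)) = 1/(82141 + (20350/(20421*(55/141)) - 32717/23428)) = 1/(82141 + ((20350/20421)*(141/55) - 32717/23428)) = 1/(82141 + (17390/6807 - 32717/23428)) = 1/(82141 + 184708301/159474396) = 1/(13099571070137/159474396) = 159474396/13099571070137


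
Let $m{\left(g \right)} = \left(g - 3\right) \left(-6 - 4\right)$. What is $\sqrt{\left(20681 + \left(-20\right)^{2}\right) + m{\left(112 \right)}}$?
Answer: $\sqrt{19991} \approx 141.39$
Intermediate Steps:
$m{\left(g \right)} = 30 - 10 g$ ($m{\left(g \right)} = \left(-3 + g\right) \left(-10\right) = 30 - 10 g$)
$\sqrt{\left(20681 + \left(-20\right)^{2}\right) + m{\left(112 \right)}} = \sqrt{\left(20681 + \left(-20\right)^{2}\right) + \left(30 - 1120\right)} = \sqrt{\left(20681 + 400\right) + \left(30 - 1120\right)} = \sqrt{21081 - 1090} = \sqrt{19991}$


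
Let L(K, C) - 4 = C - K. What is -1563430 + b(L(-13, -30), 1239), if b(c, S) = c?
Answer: -1563443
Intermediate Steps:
L(K, C) = 4 + C - K (L(K, C) = 4 + (C - K) = 4 + C - K)
-1563430 + b(L(-13, -30), 1239) = -1563430 + (4 - 30 - 1*(-13)) = -1563430 + (4 - 30 + 13) = -1563430 - 13 = -1563443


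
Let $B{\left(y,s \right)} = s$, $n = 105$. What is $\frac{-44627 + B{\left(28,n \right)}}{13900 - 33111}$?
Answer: $\frac{44522}{19211} \approx 2.3175$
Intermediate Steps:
$\frac{-44627 + B{\left(28,n \right)}}{13900 - 33111} = \frac{-44627 + 105}{13900 - 33111} = - \frac{44522}{-19211} = \left(-44522\right) \left(- \frac{1}{19211}\right) = \frac{44522}{19211}$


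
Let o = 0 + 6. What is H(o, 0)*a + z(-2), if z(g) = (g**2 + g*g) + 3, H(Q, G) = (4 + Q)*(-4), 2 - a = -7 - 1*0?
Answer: -349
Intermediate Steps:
a = 9 (a = 2 - (-7 - 1*0) = 2 - (-7 + 0) = 2 - 1*(-7) = 2 + 7 = 9)
o = 6
H(Q, G) = -16 - 4*Q
z(g) = 3 + 2*g**2 (z(g) = (g**2 + g**2) + 3 = 2*g**2 + 3 = 3 + 2*g**2)
H(o, 0)*a + z(-2) = (-16 - 4*6)*9 + (3 + 2*(-2)**2) = (-16 - 24)*9 + (3 + 2*4) = -40*9 + (3 + 8) = -360 + 11 = -349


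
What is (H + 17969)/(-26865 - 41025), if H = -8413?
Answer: -4778/33945 ≈ -0.14076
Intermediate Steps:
(H + 17969)/(-26865 - 41025) = (-8413 + 17969)/(-26865 - 41025) = 9556/(-67890) = 9556*(-1/67890) = -4778/33945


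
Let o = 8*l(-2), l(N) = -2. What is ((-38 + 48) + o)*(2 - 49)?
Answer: 282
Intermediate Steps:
o = -16 (o = 8*(-2) = -16)
((-38 + 48) + o)*(2 - 49) = ((-38 + 48) - 16)*(2 - 49) = (10 - 16)*(-47) = -6*(-47) = 282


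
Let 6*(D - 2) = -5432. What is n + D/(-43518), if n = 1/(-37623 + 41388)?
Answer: 1722284/81922635 ≈ 0.021023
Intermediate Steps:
D = -2710/3 (D = 2 + (⅙)*(-5432) = 2 - 2716/3 = -2710/3 ≈ -903.33)
n = 1/3765 ≈ 0.00026560
n + D/(-43518) = 1/3765 - 2710/3/(-43518) = 1/3765 - 2710/3*(-1/43518) = 1/3765 + 1355/65277 = 1722284/81922635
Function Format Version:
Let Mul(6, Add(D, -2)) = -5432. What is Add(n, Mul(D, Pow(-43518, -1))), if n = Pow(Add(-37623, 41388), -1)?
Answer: Rational(1722284, 81922635) ≈ 0.021023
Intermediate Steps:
D = Rational(-2710, 3) (D = Add(2, Mul(Rational(1, 6), -5432)) = Add(2, Rational(-2716, 3)) = Rational(-2710, 3) ≈ -903.33)
n = Rational(1, 3765) (n = Pow(3765, -1) = Rational(1, 3765) ≈ 0.00026560)
Add(n, Mul(D, Pow(-43518, -1))) = Add(Rational(1, 3765), Mul(Rational(-2710, 3), Pow(-43518, -1))) = Add(Rational(1, 3765), Mul(Rational(-2710, 3), Rational(-1, 43518))) = Add(Rational(1, 3765), Rational(1355, 65277)) = Rational(1722284, 81922635)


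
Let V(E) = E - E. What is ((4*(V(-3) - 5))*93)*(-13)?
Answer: 24180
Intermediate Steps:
V(E) = 0
((4*(V(-3) - 5))*93)*(-13) = ((4*(0 - 5))*93)*(-13) = ((4*(-5))*93)*(-13) = -20*93*(-13) = -1860*(-13) = 24180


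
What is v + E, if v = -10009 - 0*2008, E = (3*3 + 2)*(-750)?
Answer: -18259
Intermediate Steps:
E = -8250 (E = (9 + 2)*(-750) = 11*(-750) = -8250)
v = -10009 (v = -10009 - 1*0 = -10009 + 0 = -10009)
v + E = -10009 - 8250 = -18259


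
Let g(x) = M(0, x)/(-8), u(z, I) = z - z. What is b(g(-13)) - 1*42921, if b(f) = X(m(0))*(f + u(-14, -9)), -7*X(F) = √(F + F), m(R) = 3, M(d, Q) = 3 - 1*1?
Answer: -42921 + √6/28 ≈ -42921.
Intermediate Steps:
u(z, I) = 0
M(d, Q) = 2 (M(d, Q) = 3 - 1 = 2)
X(F) = -√2*√F/7 (X(F) = -√(F + F)/7 = -√2*√F/7)
g(x) = -¼ (g(x) = 2/(-8) = 2*(-⅛) = -¼)
b(f) = -f*√6/7 (b(f) = (-√2*√3/7)*(f + 0) = (-√6/7)*f = -f*√6/7)
b(g(-13)) - 1*42921 = -⅐*(-¼)*√6 - 1*42921 = √6/28 - 42921 = -42921 + √6/28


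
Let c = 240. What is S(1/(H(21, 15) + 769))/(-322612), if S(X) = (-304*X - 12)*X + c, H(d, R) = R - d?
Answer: -34927775/46953676357 ≈ -0.00074388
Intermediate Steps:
S(X) = 240 + X*(-12 - 304*X) (S(X) = (-304*X - 12)*X + 240 = (-12 - 304*X)*X + 240 = X*(-12 - 304*X) + 240 = 240 + X*(-12 - 304*X))
S(1/(H(21, 15) + 769))/(-322612) = (240 - 304/((15 - 1*21) + 769)**2 - 12/((15 - 1*21) + 769))/(-322612) = (240 - 304/((15 - 21) + 769)**2 - 12/((15 - 21) + 769))*(-1/322612) = (240 - 304/(-6 + 769)**2 - 12/(-6 + 769))*(-1/322612) = (240 - 304*(1/763)**2 - 12/763)*(-1/322612) = (240 - 304*(1/763)**2 - 12*1/763)*(-1/322612) = (240 - 304*1/582169 - 12/763)*(-1/322612) = (240 - 304/582169 - 12/763)*(-1/322612) = (139711100/582169)*(-1/322612) = -34927775/46953676357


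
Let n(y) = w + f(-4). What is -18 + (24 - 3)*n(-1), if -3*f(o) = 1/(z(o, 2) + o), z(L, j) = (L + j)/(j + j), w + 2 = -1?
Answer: -715/9 ≈ -79.444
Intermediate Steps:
w = -3 (w = -2 - 1 = -3)
z(L, j) = (L + j)/(2*j) (z(L, j) = (L + j)/((2*j)) = (L + j)*(1/(2*j)) = (L + j)/(2*j))
f(o) = -1/(3*(1/2 + 5*o/4)) (f(o) = -1/(3*((1/2)*(o + 2)/2 + o)) = -1/(3*((1/2)*(1/2)*(2 + o) + o)) = -1/(3*((1/2 + o/4) + o)) = -1/(3*(1/2 + 5*o/4)))
n(y) = -79/27 (n(y) = -3 - 4/(6 + 15*(-4)) = -3 - 4/(6 - 60) = -3 - 4/(-54) = -3 - 4*(-1/54) = -3 + 2/27 = -79/27)
-18 + (24 - 3)*n(-1) = -18 + (24 - 3)*(-79/27) = -18 + 21*(-79/27) = -18 - 553/9 = -715/9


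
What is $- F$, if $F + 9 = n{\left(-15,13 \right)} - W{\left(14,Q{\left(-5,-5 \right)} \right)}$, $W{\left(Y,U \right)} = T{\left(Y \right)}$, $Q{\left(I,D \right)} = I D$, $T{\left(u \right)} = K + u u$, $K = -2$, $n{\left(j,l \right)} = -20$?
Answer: $223$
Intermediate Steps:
$T{\left(u \right)} = -2 + u^{2}$ ($T{\left(u \right)} = -2 + u u = -2 + u^{2}$)
$Q{\left(I,D \right)} = D I$
$W{\left(Y,U \right)} = -2 + Y^{2}$
$F = -223$ ($F = -9 - 214 = -223$)
$- F = \left(-1\right) \left(-223\right) = 223$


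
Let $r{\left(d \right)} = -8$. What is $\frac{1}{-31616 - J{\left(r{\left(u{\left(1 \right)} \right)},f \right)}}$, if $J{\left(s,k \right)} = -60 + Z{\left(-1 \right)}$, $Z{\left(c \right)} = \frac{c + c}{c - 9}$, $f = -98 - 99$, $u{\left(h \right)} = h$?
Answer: $- \frac{5}{157781} \approx -3.1689 \cdot 10^{-5}$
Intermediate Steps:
$f = -197$
$Z{\left(c \right)} = \frac{2 c}{-9 + c}$
$J{\left(s,k \right)} = - \frac{299}{5}$ ($J{\left(s,k \right)} = -60 + 2 \left(-1\right) \frac{1}{-9 - 1} = -60 + 2 \left(-1\right) \frac{1}{-10} = -60 + 2 \left(-1\right) \left(- \frac{1}{10}\right) = -60 + \frac{1}{5} = - \frac{299}{5}$)
$\frac{1}{-31616 - J{\left(r{\left(u{\left(1 \right)} \right)},f \right)}} = \frac{1}{-31616 - - \frac{299}{5}} = \frac{1}{-31616 + \frac{299}{5}} = \frac{1}{- \frac{157781}{5}} = - \frac{5}{157781}$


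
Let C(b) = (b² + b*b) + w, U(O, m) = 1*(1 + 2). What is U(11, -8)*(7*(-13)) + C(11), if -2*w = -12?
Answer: -25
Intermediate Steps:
U(O, m) = 3 (U(O, m) = 1*3 = 3)
w = 6 (w = -½*(-12) = 6)
C(b) = 6 + 2*b² (C(b) = (b² + b*b) + 6 = (b² + b²) + 6 = 2*b² + 6 = 6 + 2*b²)
U(11, -8)*(7*(-13)) + C(11) = 3*(7*(-13)) + (6 + 2*11²) = 3*(-91) + (6 + 2*121) = -273 + (6 + 242) = -273 + 248 = -25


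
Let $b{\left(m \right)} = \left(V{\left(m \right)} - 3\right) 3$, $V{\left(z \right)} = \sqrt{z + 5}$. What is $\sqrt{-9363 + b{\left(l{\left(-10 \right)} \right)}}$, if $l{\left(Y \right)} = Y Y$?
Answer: $\sqrt{-9372 + 3 \sqrt{105}} \approx 96.65 i$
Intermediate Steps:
$V{\left(z \right)} = \sqrt{5 + z}$
$l{\left(Y \right)} = Y^{2}$
$b{\left(m \right)} = -9 + 3 \sqrt{5 + m}$ ($b{\left(m \right)} = \left(\sqrt{5 + m} - 3\right) 3 = \left(-3 + \sqrt{5 + m}\right) 3 = -9 + 3 \sqrt{5 + m}$)
$\sqrt{-9363 + b{\left(l{\left(-10 \right)} \right)}} = \sqrt{-9363 - \left(9 - 3 \sqrt{5 + \left(-10\right)^{2}}\right)} = \sqrt{-9363 - \left(9 - 3 \sqrt{5 + 100}\right)} = \sqrt{-9363 - \left(9 - 3 \sqrt{105}\right)} = \sqrt{-9372 + 3 \sqrt{105}}$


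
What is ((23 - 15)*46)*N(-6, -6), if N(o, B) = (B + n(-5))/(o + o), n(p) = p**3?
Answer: 12052/3 ≈ 4017.3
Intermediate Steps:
N(o, B) = (-125 + B)/(2*o) (N(o, B) = (B + (-5)**3)/(o + o) = (B - 125)/((2*o)) = (-125 + B)*(1/(2*o)) = (-125 + B)/(2*o))
((23 - 15)*46)*N(-6, -6) = ((23 - 15)*46)*((1/2)*(-125 - 6)/(-6)) = (8*46)*((1/2)*(-1/6)*(-131)) = 368*(131/12) = 12052/3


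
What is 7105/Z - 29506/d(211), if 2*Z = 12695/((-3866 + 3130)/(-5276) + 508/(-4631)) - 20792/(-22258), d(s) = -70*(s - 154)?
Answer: 12789233977440709511/1721679374179574565 ≈ 7.4283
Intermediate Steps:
d(s) = 10780 - 70*s (d(s) = -70*(-154 + s) = 10780 - 70*s)
Z = 862997180039887/4052113416 (Z = (12695/((-3866 + 3130)/(-5276) + 508/(-4631)) - 20792/(-22258))/2 = (12695/(-736*(-1/5276) + 508*(-1/4631)) - 20792*(-1/22258))/2 = (12695/(184/1319 - 508/4631) + 10396/11129)/2 = (12695/(182052/6108289) + 10396/11129)/2 = (12695*(6108289/182052) + 10396/11129)/2 = (77544728855/182052 + 10396/11129)/2 = (1/2)*(862997180039887/2026056708) = 862997180039887/4052113416 ≈ 2.1297e+5)
7105/Z - 29506/d(211) = 7105/(862997180039887/4052113416) - 29506/(10780 - 70*211) = 7105*(4052113416/862997180039887) - 29506/(10780 - 14770) = 28790265820680/862997180039887 - 29506/(-3990) = 28790265820680/862997180039887 - 29506*(-1/3990) = 28790265820680/862997180039887 + 14753/1995 = 12789233977440709511/1721679374179574565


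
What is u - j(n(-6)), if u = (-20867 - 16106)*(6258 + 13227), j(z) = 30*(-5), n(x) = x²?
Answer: -720418755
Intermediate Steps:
j(z) = -150
u = -720418905 (u = -36973*19485 = -720418905)
u - j(n(-6)) = -720418905 - 1*(-150) = -720418905 + 150 = -720418755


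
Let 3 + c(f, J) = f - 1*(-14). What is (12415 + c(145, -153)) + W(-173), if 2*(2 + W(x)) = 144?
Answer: 12641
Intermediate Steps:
W(x) = 70 (W(x) = -2 + (1/2)*144 = -2 + 72 = 70)
c(f, J) = 11 + f (c(f, J) = -3 + (f - 1*(-14)) = -3 + (f + 14) = -3 + (14 + f) = 11 + f)
(12415 + c(145, -153)) + W(-173) = (12415 + (11 + 145)) + 70 = (12415 + 156) + 70 = 12571 + 70 = 12641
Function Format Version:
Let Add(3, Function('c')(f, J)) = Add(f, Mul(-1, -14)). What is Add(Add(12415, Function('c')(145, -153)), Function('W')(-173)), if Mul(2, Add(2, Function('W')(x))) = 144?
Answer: 12641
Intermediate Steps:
Function('W')(x) = 70 (Function('W')(x) = Add(-2, Mul(Rational(1, 2), 144)) = Add(-2, 72) = 70)
Function('c')(f, J) = Add(11, f) (Function('c')(f, J) = Add(-3, Add(f, Mul(-1, -14))) = Add(-3, Add(f, 14)) = Add(-3, Add(14, f)) = Add(11, f))
Add(Add(12415, Function('c')(145, -153)), Function('W')(-173)) = Add(Add(12415, Add(11, 145)), 70) = Add(Add(12415, 156), 70) = Add(12571, 70) = 12641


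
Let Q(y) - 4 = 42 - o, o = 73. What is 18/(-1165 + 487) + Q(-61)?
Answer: -3054/113 ≈ -27.027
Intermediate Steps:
Q(y) = -27 (Q(y) = 4 + (42 - 1*73) = 4 + (42 - 73) = 4 - 31 = -27)
18/(-1165 + 487) + Q(-61) = 18/(-1165 + 487) - 27 = 18/(-678) - 27 = -1/678*18 - 27 = -3/113 - 27 = -3054/113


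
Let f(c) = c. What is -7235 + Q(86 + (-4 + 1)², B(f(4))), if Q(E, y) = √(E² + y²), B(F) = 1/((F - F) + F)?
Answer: -7235 + √144401/4 ≈ -7140.0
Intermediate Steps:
B(F) = 1/F (B(F) = 1/(0 + F) = 1/F)
-7235 + Q(86 + (-4 + 1)², B(f(4))) = -7235 + √((86 + (-4 + 1)²)² + (1/4)²) = -7235 + √((86 + (-3)²)² + (¼)²) = -7235 + √((86 + 9)² + 1/16) = -7235 + √(95² + 1/16) = -7235 + √(9025 + 1/16) = -7235 + √(144401/16) = -7235 + √144401/4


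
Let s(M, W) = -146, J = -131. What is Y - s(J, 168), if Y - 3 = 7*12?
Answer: 233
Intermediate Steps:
Y = 87 (Y = 3 + 7*12 = 3 + 84 = 87)
Y - s(J, 168) = 87 - 1*(-146) = 87 + 146 = 233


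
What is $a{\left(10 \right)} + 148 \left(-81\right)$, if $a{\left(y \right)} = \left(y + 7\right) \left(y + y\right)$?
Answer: $-11648$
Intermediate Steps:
$a{\left(y \right)} = 2 y \left(7 + y\right)$ ($a{\left(y \right)} = \left(7 + y\right) 2 y = 2 y \left(7 + y\right)$)
$a{\left(10 \right)} + 148 \left(-81\right) = 2 \cdot 10 \left(7 + 10\right) + 148 \left(-81\right) = 2 \cdot 10 \cdot 17 - 11988 = 340 - 11988 = -11648$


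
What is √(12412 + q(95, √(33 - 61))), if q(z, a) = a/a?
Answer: √12413 ≈ 111.41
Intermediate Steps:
q(z, a) = 1
√(12412 + q(95, √(33 - 61))) = √(12412 + 1) = √12413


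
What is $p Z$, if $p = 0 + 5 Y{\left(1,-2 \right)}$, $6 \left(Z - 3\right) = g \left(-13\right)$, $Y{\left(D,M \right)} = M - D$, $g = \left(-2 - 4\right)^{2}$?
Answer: $1125$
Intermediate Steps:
$g = 36$ ($g = \left(-6\right)^{2} = 36$)
$Z = -75$ ($Z = 3 + \frac{36 \left(-13\right)}{6} = 3 + \frac{1}{6} \left(-468\right) = 3 - 78 = -75$)
$p = -15$ ($p = 0 + 5 \left(-2 - 1\right) = 0 + 5 \left(-3\right) = 0 - 15 = -15$)
$p Z = \left(-15\right) \left(-75\right) = 1125$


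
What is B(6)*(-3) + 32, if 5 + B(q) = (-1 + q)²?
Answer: -28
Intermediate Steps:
B(q) = -5 + (-1 + q)²
B(6)*(-3) + 32 = (-5 + (-1 + 6)²)*(-3) + 32 = (-5 + 5²)*(-3) + 32 = (-5 + 25)*(-3) + 32 = 20*(-3) + 32 = -60 + 32 = -28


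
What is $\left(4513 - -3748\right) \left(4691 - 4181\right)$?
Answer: $4213110$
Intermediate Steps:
$\left(4513 - -3748\right) \left(4691 - 4181\right) = \left(4513 + 3748\right) \left(4691 - 4181\right) = 8261 \cdot 510 = 4213110$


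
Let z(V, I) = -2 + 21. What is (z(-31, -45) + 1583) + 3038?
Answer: 4640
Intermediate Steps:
z(V, I) = 19
(z(-31, -45) + 1583) + 3038 = (19 + 1583) + 3038 = 1602 + 3038 = 4640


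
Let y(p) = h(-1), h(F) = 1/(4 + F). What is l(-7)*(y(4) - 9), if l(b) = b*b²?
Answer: 8918/3 ≈ 2972.7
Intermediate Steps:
l(b) = b³
y(p) = ⅓ (y(p) = 1/(4 - 1) = 1/3 = ⅓)
l(-7)*(y(4) - 9) = (-7)³*(⅓ - 9) = -343*(-26/3) = 8918/3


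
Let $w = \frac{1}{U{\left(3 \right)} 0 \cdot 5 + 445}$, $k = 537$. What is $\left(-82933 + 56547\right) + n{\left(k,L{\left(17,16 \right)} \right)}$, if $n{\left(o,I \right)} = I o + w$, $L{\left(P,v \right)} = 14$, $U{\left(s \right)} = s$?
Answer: $- \frac{8396259}{445} \approx -18868.0$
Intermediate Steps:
$w = \frac{1}{445}$ ($w = \frac{1}{3 \cdot 0 \cdot 5 + 445} = \frac{1}{0 \cdot 5 + 445} = \frac{1}{0 + 445} = \frac{1}{445} \approx 0.0022472$)
$n{\left(o,I \right)} = \frac{1}{445} + I o$ ($n{\left(o,I \right)} = I o + \frac{1}{445} = \frac{1}{445} + I o$)
$\left(-82933 + 56547\right) + n{\left(k,L{\left(17,16 \right)} \right)} = \left(-82933 + 56547\right) + \left(\frac{1}{445} + 14 \cdot 537\right) = -26386 + \left(\frac{1}{445} + 7518\right) = -26386 + \frac{3345511}{445} = - \frac{8396259}{445}$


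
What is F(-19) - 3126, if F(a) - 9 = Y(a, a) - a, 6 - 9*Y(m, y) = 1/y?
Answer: -529643/171 ≈ -3097.3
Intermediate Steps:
Y(m, y) = ⅔ - 1/(9*y)
F(a) = 9 - a + (-1 + 6*a)/(9*a) (F(a) = 9 + ((-1 + 6*a)/(9*a) - a) = 9 + (-a + (-1 + 6*a)/(9*a)) = 9 - a + (-1 + 6*a)/(9*a))
F(-19) - 3126 = (29/3 - 1*(-19) - ⅑/(-19)) - 3126 = (29/3 + 19 - ⅑*(-1/19)) - 3126 = (29/3 + 19 + 1/171) - 3126 = 4903/171 - 3126 = -529643/171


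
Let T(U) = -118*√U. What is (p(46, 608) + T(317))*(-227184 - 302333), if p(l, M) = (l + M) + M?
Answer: -668250454 + 62483006*√317 ≈ 4.4423e+8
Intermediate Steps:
p(l, M) = l + 2*M (p(l, M) = (M + l) + M = l + 2*M)
(p(46, 608) + T(317))*(-227184 - 302333) = ((46 + 2*608) - 118*√317)*(-227184 - 302333) = ((46 + 1216) - 118*√317)*(-529517) = (1262 - 118*√317)*(-529517) = -668250454 + 62483006*√317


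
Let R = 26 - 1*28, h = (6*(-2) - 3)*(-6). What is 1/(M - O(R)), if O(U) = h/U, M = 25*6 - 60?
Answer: 1/135 ≈ 0.0074074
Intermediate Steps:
h = 90 (h = (-12 - 3)*(-6) = -15*(-6) = 90)
R = -2 (R = 26 - 28 = -2)
M = 90 (M = 150 - 60 = 90)
O(U) = 90/U
1/(M - O(R)) = 1/(90 - 90/(-2)) = 1/(90 - 90*(-1)/2) = 1/(90 - 1*(-45)) = 1/(90 + 45) = 1/135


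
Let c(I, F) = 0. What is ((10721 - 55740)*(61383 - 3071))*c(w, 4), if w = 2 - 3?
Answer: 0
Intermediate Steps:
w = -1
((10721 - 55740)*(61383 - 3071))*c(w, 4) = ((10721 - 55740)*(61383 - 3071))*0 = -45019*58312*0 = -2625147928*0 = 0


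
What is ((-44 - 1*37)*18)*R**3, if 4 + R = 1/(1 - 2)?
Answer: 182250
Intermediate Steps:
R = -5 (R = -4 + 1/(1 - 2) = -4 + 1/(-1) = -4 - 1 = -5)
((-44 - 1*37)*18)*R**3 = ((-44 - 1*37)*18)*(-5)**3 = ((-44 - 37)*18)*(-125) = -81*18*(-125) = -1458*(-125) = 182250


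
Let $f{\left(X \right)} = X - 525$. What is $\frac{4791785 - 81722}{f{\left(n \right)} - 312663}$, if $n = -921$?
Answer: $- \frac{1570021}{104703} \approx -14.995$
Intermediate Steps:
$f{\left(X \right)} = -525 + X$
$\frac{4791785 - 81722}{f{\left(n \right)} - 312663} = \frac{4791785 - 81722}{\left(-525 - 921\right) - 312663} = \frac{4710063}{-1446 - 312663} = \frac{4710063}{-314109} = 4710063 \left(- \frac{1}{314109}\right) = - \frac{1570021}{104703}$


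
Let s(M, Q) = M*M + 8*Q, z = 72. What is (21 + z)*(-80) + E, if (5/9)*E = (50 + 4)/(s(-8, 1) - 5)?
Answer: -2491914/335 ≈ -7438.5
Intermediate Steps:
s(M, Q) = M² + 8*Q
E = 486/335 (E = 9*((50 + 4)/(((-8)² + 8*1) - 5))/5 = 9*(54/((64 + 8) - 5))/5 = 9*(54/(72 - 5))/5 = 9*(54/67)/5 = 9*(54*(1/67))/5 = (9/5)*(54/67) = 486/335 ≈ 1.4507)
(21 + z)*(-80) + E = (21 + 72)*(-80) + 486/335 = 93*(-80) + 486/335 = -7440 + 486/335 = -2491914/335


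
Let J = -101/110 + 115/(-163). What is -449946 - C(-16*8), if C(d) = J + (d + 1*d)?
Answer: -8062912587/17930 ≈ -4.4969e+5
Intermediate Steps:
J = -29113/17930 (J = -101*1/110 + 115*(-1/163) = -101/110 - 115/163 = -29113/17930 ≈ -1.6237)
C(d) = -29113/17930 + 2*d (C(d) = -29113/17930 + (d + 1*d) = -29113/17930 + (d + d) = -29113/17930 + 2*d)
-449946 - C(-16*8) = -449946 - (-29113/17930 + 2*(-16*8)) = -449946 - (-29113/17930 + 2*(-128)) = -449946 - (-29113/17930 - 256) = -449946 - 1*(-4619193/17930) = -449946 + 4619193/17930 = -8062912587/17930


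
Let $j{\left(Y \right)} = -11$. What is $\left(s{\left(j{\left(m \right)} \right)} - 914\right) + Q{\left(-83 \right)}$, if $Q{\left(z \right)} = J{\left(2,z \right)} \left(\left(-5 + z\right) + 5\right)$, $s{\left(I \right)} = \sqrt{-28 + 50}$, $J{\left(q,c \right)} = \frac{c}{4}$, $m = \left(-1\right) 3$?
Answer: $\frac{3233}{4} + \sqrt{22} \approx 812.94$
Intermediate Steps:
$m = -3$
$J{\left(q,c \right)} = \frac{c}{4}$ ($J{\left(q,c \right)} = c \frac{1}{4} = \frac{c}{4}$)
$s{\left(I \right)} = \sqrt{22}$
$Q{\left(z \right)} = \frac{z^{2}}{4}$ ($Q{\left(z \right)} = \frac{z}{4} \left(\left(-5 + z\right) + 5\right) = \frac{z}{4} z = \frac{z^{2}}{4}$)
$\left(s{\left(j{\left(m \right)} \right)} - 914\right) + Q{\left(-83 \right)} = \left(\sqrt{22} - 914\right) + \frac{\left(-83\right)^{2}}{4} = \left(-914 + \sqrt{22}\right) + \frac{1}{4} \cdot 6889 = \left(-914 + \sqrt{22}\right) + \frac{6889}{4} = \frac{3233}{4} + \sqrt{22}$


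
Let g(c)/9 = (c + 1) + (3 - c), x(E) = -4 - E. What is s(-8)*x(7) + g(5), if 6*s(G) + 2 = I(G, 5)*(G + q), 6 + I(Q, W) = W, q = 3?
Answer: 61/2 ≈ 30.500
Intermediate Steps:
I(Q, W) = -6 + W
g(c) = 36 (g(c) = 9*((c + 1) + (3 - c)) = 9*((1 + c) + (3 - c)) = 9*4 = 36)
s(G) = -5/6 - G/6 (s(G) = -1/3 + ((-6 + 5)*(G + 3))/6 = -1/3 + (-(3 + G))/6 = -1/3 + (-3 - G)/6 = -1/3 + (-1/2 - G/6) = -5/6 - G/6)
s(-8)*x(7) + g(5) = (-5/6 - 1/6*(-8))*(-4 - 1*7) + 36 = (-5/6 + 4/3)*(-4 - 7) + 36 = (1/2)*(-11) + 36 = -11/2 + 36 = 61/2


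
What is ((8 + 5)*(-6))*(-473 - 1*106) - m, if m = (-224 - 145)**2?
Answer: -90999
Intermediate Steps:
m = 136161 (m = (-369)**2 = 136161)
((8 + 5)*(-6))*(-473 - 1*106) - m = ((8 + 5)*(-6))*(-473 - 1*106) - 1*136161 = (13*(-6))*(-473 - 106) - 136161 = -78*(-579) - 136161 = 45162 - 136161 = -90999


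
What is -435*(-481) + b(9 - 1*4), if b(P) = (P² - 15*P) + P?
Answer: 209190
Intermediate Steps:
b(P) = P² - 14*P
-435*(-481) + b(9 - 1*4) = -435*(-481) + (9 - 1*4)*(-14 + (9 - 1*4)) = 209235 + (9 - 4)*(-14 + (9 - 4)) = 209235 + 5*(-14 + 5) = 209235 + 5*(-9) = 209235 - 45 = 209190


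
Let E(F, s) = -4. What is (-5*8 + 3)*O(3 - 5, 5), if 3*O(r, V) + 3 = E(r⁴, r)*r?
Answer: -185/3 ≈ -61.667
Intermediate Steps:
O(r, V) = -1 - 4*r/3 (O(r, V) = -1 + (-4*r)/3 = -1 - 4*r/3)
(-5*8 + 3)*O(3 - 5, 5) = (-5*8 + 3)*(-1 - 4*(3 - 5)/3) = (-40 + 3)*(-1 - 4/3*(-2)) = -37*(-1 + 8/3) = -37*5/3 = -185/3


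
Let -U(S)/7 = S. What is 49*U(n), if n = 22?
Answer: -7546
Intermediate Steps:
U(S) = -7*S
49*U(n) = 49*(-7*22) = 49*(-154) = -7546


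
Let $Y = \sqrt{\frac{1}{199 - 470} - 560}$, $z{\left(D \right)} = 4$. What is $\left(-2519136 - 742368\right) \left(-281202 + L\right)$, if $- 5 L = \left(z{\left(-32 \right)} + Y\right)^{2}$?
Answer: $\frac{248449166910528}{271} + \frac{26092032 i \sqrt{41127231}}{1355} \approx 9.1679 \cdot 10^{11} + 1.2349 \cdot 10^{8} i$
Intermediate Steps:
$Y = \frac{i \sqrt{41127231}}{271}$ ($Y = \sqrt{\frac{1}{-271} - 560} = \sqrt{- \frac{1}{271} - 560} = \sqrt{- \frac{151761}{271}} = \frac{i \sqrt{41127231}}{271} \approx 23.664 i$)
$L = - \frac{\left(4 + \frac{i \sqrt{41127231}}{271}\right)^{2}}{5} \approx 108.8 - 37.863 i$
$\left(-2519136 - 742368\right) \left(-281202 + L\right) = \left(-2519136 - 742368\right) \left(-281202 + \left(\frac{29485}{271} - \frac{8 i \sqrt{41127231}}{1355}\right)\right) = - 3261504 \left(- \frac{76176257}{271} - \frac{8 i \sqrt{41127231}}{1355}\right) = \frac{248449166910528}{271} + \frac{26092032 i \sqrt{41127231}}{1355}$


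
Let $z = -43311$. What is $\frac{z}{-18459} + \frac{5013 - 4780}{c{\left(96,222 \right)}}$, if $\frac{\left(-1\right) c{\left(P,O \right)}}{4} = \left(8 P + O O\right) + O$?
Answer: $\frac{138180443}{58921128} \approx 2.3452$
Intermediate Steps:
$c{\left(P,O \right)} = - 32 P - 4 O - 4 O^{2}$ ($c{\left(P,O \right)} = - 4 \left(\left(8 P + O O\right) + O\right) = - 4 \left(\left(8 P + O^{2}\right) + O\right) = - 4 \left(\left(O^{2} + 8 P\right) + O\right) = - 4 \left(O + O^{2} + 8 P\right) = - 32 P - 4 O - 4 O^{2}$)
$\frac{z}{-18459} + \frac{5013 - 4780}{c{\left(96,222 \right)}} = - \frac{43311}{-18459} + \frac{5013 - 4780}{\left(-32\right) 96 - 888 - 4 \cdot 222^{2}} = \left(-43311\right) \left(- \frac{1}{18459}\right) + \frac{233}{-3072 - 888 - 197136} = \frac{14437}{6153} + \frac{233}{-3072 - 888 - 197136} = \frac{14437}{6153} + \frac{233}{-201096} = \frac{14437}{6153} + 233 \left(- \frac{1}{201096}\right) = \frac{14437}{6153} - \frac{233}{201096} = \frac{138180443}{58921128}$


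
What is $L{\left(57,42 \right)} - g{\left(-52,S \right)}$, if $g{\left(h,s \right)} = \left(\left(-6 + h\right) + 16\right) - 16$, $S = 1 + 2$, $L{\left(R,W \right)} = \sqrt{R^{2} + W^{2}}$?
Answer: $58 + 3 \sqrt{557} \approx 128.8$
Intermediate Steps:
$S = 3$
$g{\left(h,s \right)} = -6 + h$ ($g{\left(h,s \right)} = \left(10 + h\right) - 16 = -6 + h$)
$L{\left(57,42 \right)} - g{\left(-52,S \right)} = \sqrt{57^{2} + 42^{2}} - \left(-6 - 52\right) = \sqrt{3249 + 1764} - -58 = \sqrt{5013} + 58 = 3 \sqrt{557} + 58 = 58 + 3 \sqrt{557}$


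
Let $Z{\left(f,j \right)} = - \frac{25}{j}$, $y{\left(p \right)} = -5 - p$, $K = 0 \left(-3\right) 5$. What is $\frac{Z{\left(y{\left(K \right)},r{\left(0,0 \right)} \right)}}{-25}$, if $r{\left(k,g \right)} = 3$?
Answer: $\frac{1}{3} \approx 0.33333$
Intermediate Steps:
$K = 0$ ($K = 0 \cdot 5 = 0$)
$\frac{Z{\left(y{\left(K \right)},r{\left(0,0 \right)} \right)}}{-25} = \frac{\left(-25\right) \frac{1}{3}}{-25} = \left(-25\right) \frac{1}{3} \left(- \frac{1}{25}\right) = \left(- \frac{25}{3}\right) \left(- \frac{1}{25}\right) = \frac{1}{3}$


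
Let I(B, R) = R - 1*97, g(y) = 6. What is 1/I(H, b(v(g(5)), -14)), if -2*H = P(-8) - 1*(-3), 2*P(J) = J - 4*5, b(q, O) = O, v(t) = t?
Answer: -1/111 ≈ -0.0090090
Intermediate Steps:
P(J) = -10 + J/2 (P(J) = (J - 4*5)/2 = (J - 20)/2 = (-20 + J)/2 = -10 + J/2)
H = 11/2 (H = -((-10 + (½)*(-8)) - 1*(-3))/2 = -((-10 - 4) + 3)/2 = -(-14 + 3)/2 = -½*(-11) = 11/2 ≈ 5.5000)
I(B, R) = -97 + R (I(B, R) = R - 97 = -97 + R)
1/I(H, b(v(g(5)), -14)) = 1/(-97 - 14) = 1/(-111) = -1/111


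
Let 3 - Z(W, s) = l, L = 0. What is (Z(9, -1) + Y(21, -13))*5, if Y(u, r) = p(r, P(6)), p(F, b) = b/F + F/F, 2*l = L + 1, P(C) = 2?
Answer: 435/26 ≈ 16.731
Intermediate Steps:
l = ½ (l = (0 + 1)/2 = (½)*1 = ½ ≈ 0.50000)
p(F, b) = 1 + b/F (p(F, b) = b/F + 1 = 1 + b/F)
Y(u, r) = (2 + r)/r (Y(u, r) = (r + 2)/r = (2 + r)/r)
Z(W, s) = 5/2 (Z(W, s) = 3 - 1*½ = 3 - ½ = 5/2)
(Z(9, -1) + Y(21, -13))*5 = (5/2 + (2 - 13)/(-13))*5 = (5/2 - 1/13*(-11))*5 = (5/2 + 11/13)*5 = (87/26)*5 = 435/26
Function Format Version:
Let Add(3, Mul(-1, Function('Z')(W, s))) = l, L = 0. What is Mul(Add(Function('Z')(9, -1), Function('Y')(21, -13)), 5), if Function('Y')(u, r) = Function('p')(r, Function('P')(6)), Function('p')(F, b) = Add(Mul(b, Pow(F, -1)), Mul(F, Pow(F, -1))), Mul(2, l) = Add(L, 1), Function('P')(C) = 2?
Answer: Rational(435, 26) ≈ 16.731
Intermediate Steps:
l = Rational(1, 2) (l = Mul(Rational(1, 2), Add(0, 1)) = Mul(Rational(1, 2), 1) = Rational(1, 2) ≈ 0.50000)
Function('p')(F, b) = Add(1, Mul(b, Pow(F, -1))) (Function('p')(F, b) = Add(Mul(b, Pow(F, -1)), 1) = Add(1, Mul(b, Pow(F, -1))))
Function('Y')(u, r) = Mul(Pow(r, -1), Add(2, r)) (Function('Y')(u, r) = Mul(Pow(r, -1), Add(r, 2)) = Mul(Pow(r, -1), Add(2, r)))
Function('Z')(W, s) = Rational(5, 2) (Function('Z')(W, s) = Add(3, Mul(-1, Rational(1, 2))) = Add(3, Rational(-1, 2)) = Rational(5, 2))
Mul(Add(Function('Z')(9, -1), Function('Y')(21, -13)), 5) = Mul(Add(Rational(5, 2), Mul(Pow(-13, -1), Add(2, -13))), 5) = Mul(Add(Rational(5, 2), Mul(Rational(-1, 13), -11)), 5) = Mul(Add(Rational(5, 2), Rational(11, 13)), 5) = Mul(Rational(87, 26), 5) = Rational(435, 26)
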